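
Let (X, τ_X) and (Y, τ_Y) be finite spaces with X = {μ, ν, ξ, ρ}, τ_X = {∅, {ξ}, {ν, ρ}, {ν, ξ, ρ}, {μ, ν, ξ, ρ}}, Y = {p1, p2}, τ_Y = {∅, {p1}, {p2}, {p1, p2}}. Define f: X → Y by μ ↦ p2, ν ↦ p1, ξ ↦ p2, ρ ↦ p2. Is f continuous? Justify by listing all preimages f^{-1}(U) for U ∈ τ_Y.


f is NOT continuous.

Compute f^{-1}(U) for each U ∈ τ_Y:
  U = ∅: f^{-1}(U) = ∅ ∈ τ_X ✓.
  U = {p1}: f^{-1}(U) = {ν} ∉ τ_X ✗.
  U = {p2}: f^{-1}(U) = {μ, ξ, ρ} ∉ τ_X ✗.
  U = {p1, p2}: f^{-1}(U) = {μ, ν, ξ, ρ} ∈ τ_X ✓.
Found U = {p1} with f^{-1}(U) = {ν} not in τ_X. Therefore f is NOT continuous.


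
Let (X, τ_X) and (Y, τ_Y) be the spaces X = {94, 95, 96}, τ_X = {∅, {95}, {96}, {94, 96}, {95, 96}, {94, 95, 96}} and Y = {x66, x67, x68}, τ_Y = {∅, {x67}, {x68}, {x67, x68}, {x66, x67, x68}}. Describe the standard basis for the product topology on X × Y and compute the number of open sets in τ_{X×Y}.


Basis B = {∅ × ∅, {95} × {x67}, {95} × {x68}, {96} × {x67}, {96} × {x68}, {94, 96} × {x67}, {94, 96} × {x68}, {95} × {x67, x68}, {95, 96} × {x67}, {95, 96} × {x68}, {96} × {x67, x68}, {94, 95, 96} × {x67}, {94, 95, 96} × {x68}, {95} × {x66, x67, x68}, {96} × {x66, x67, x68}, {94, 96} × {x67, x68}, {95, 96} × {x67, x68}, {94, 96} × {x66, x67, x68}, {94, 95, 96} × {x67, x68}, {95, 96} × {x66, x67, x68}, {94, 95, 96} × {x66, x67, x68}}; |τ_{X×Y}| = 70.

Enumerate products U × V with U ∈ τ_X, V ∈ τ_Y (deduplicated):
  ∅ × ∅ = {} (∅)
  {95} × {x67} = {(95,x67)}
  {95} × {x68} = {(95,x68)}
  {96} × {x67} = {(96,x67)}
  {96} × {x68} = {(96,x68)}
  {94, 96} × {x67} = {(94,x67), (96,x67)}
  {94, 96} × {x68} = {(94,x68), (96,x68)}
  {95} × {x67, x68} = {(95,x67), (95,x68)}
  {95, 96} × {x67} = {(95,x67), (96,x67)}
  {95, 96} × {x68} = {(95,x68), (96,x68)}
  {96} × {x67, x68} = {(96,x67), (96,x68)}
  {94, 95, 96} × {x67} = {(94,x67), (95,x67), (96,x67)}
  {94, 95, 96} × {x68} = {(94,x68), (95,x68), (96,x68)}
  {95} × {x66, x67, x68} = {(95,x66), (95,x67), (95,x68)}
  {96} × {x66, x67, x68} = {(96,x66), (96,x67), (96,x68)}
  {94, 96} × {x67, x68} = {(94,x67), (94,x68), (96,x67), (96,x68)}
  {95, 96} × {x67, x68} = {(95,x67), (95,x68), (96,x67), (96,x68)}
  {94, 96} × {x66, x67, x68} = {(94,x66), (94,x67), (94,x68), (96,x66), (96,x67), (96,x68)}
  {94, 95, 96} × {x67, x68} = {(94,x67), (94,x68), (95,x67), (95,x68), (96,x67), (96,x68)}
  {95, 96} × {x66, x67, x68} = {(95,x66), (95,x67), (95,x68), (96,x66), (96,x67), (96,x68)}
  {94, 95, 96} × {x66, x67, x68} = {(94,x66), (94,x67), (94,x68), (95,x66), (95,x67), (95,x68), (96,x66), (96,x67), (96,x68)}
These 21 distinct sets form the basis B.
Close under arbitrary unions to get τ_{X×Y}; counting gives |τ_{X×Y}| = 70.


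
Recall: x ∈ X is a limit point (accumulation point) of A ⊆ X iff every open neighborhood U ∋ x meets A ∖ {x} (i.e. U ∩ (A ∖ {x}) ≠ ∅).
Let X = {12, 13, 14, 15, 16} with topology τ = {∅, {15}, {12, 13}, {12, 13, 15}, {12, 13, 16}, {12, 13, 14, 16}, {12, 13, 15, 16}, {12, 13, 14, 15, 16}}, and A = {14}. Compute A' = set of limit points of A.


A' = ∅

For each x ∈ X, list the open sets U ∈ τ with x ∈ U, then check whether U ∩ (A ∖ {x}) ≠ ∅ for every such U.
  x = 12: open {12, 13} ∋ x has {12, 13} ∩ (A ∖ {12}) = ∅, so x is NOT a limit point.
  x = 13: open {12, 13} ∋ x has {12, 13} ∩ (A ∖ {13}) = ∅, so x is NOT a limit point.
  x = 14: open {12, 13, 14, 16} ∋ x has {12, 13, 14, 16} ∩ (A ∖ {14}) = ∅, so x is NOT a limit point.
  x = 15: open {15} ∋ x has {15} ∩ (A ∖ {15}) = ∅, so x is NOT a limit point.
  x = 16: open {12, 13, 16} ∋ x has {12, 13, 16} ∩ (A ∖ {16}) = ∅, so x is NOT a limit point.
Collecting: A' = ∅.


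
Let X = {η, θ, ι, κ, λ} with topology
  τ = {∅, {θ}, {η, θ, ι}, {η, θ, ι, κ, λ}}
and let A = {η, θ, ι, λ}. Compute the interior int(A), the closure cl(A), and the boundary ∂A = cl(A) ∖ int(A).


int(A) = {η, θ, ι}, cl(A) = {η, θ, ι, κ, λ}, ∂A = {κ, λ}.

Closed sets in (X, τ) are complements of opens:
  closed(X, τ) = {∅, {κ, λ}, {η, ι, κ, λ}, {η, θ, ι, κ, λ}}.
int(A) = ⋃ {U ∈ τ : U ⊆ A}. Opens contained in A: ∅, {θ}, {η, θ, ι}.
Taking the union of these: int(A) = {η, θ, ι}.
cl(A) = ⋂ {C closed : A ⊆ C}. Closed sets containing A: {η, θ, ι, κ, λ}.
Intersecting these: cl(A) = {η, θ, ι, κ, λ}.
∂A = cl(A) ∖ int(A) = {η, θ, ι, κ, λ} ∖ {η, θ, ι} = {κ, λ}.


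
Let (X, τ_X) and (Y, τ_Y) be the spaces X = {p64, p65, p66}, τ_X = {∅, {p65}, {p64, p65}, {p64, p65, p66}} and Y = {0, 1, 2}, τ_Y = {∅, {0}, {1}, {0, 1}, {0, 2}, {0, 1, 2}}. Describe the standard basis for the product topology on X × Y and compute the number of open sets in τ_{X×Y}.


Basis B = {∅ × ∅, {p65} × {0}, {p65} × {1}, {p64, p65} × {0}, {p64, p65} × {1}, {p65} × {0, 1}, {p65} × {0, 2}, {p64, p65, p66} × {0}, {p64, p65, p66} × {1}, {p65} × {0, 1, 2}, {p64, p65} × {0, 1}, {p64, p65} × {0, 2}, {p64, p65} × {0, 1, 2}, {p64, p65, p66} × {0, 1}, {p64, p65, p66} × {0, 2}, {p64, p65, p66} × {0, 1, 2}}; |τ_{X×Y}| = 40.

Enumerate products U × V with U ∈ τ_X, V ∈ τ_Y (deduplicated):
  ∅ × ∅ = {} (∅)
  {p65} × {0} = {(p65,0)}
  {p65} × {1} = {(p65,1)}
  {p64, p65} × {0} = {(p64,0), (p65,0)}
  {p64, p65} × {1} = {(p64,1), (p65,1)}
  {p65} × {0, 1} = {(p65,0), (p65,1)}
  {p65} × {0, 2} = {(p65,0), (p65,2)}
  {p64, p65, p66} × {0} = {(p64,0), (p65,0), (p66,0)}
  {p64, p65, p66} × {1} = {(p64,1), (p65,1), (p66,1)}
  {p65} × {0, 1, 2} = {(p65,0), (p65,1), (p65,2)}
  {p64, p65} × {0, 1} = {(p64,0), (p64,1), (p65,0), (p65,1)}
  {p64, p65} × {0, 2} = {(p64,0), (p64,2), (p65,0), (p65,2)}
  {p64, p65} × {0, 1, 2} = {(p64,0), (p64,1), (p64,2), (p65,0), (p65,1), (p65,2)}
  {p64, p65, p66} × {0, 1} = {(p64,0), (p64,1), (p65,0), (p65,1), (p66,0), (p66,1)}
  {p64, p65, p66} × {0, 2} = {(p64,0), (p64,2), (p65,0), (p65,2), (p66,0), (p66,2)}
  {p64, p65, p66} × {0, 1, 2} = {(p64,0), (p64,1), (p64,2), (p65,0), (p65,1), (p65,2), (p66,0), (p66,1), (p66,2)}
These 16 distinct sets form the basis B.
Close under arbitrary unions to get τ_{X×Y}; counting gives |τ_{X×Y}| = 40.


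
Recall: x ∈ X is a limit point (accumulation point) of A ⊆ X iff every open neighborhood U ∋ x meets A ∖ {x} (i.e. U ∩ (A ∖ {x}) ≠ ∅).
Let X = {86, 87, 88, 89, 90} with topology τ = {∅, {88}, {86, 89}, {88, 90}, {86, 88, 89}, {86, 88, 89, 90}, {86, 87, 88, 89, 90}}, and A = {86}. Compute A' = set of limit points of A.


A' = {87, 89}

For each x ∈ X, list the open sets U ∈ τ with x ∈ U, then check whether U ∩ (A ∖ {x}) ≠ ∅ for every such U.
  x = 86: open {86, 89} ∋ x has {86, 89} ∩ (A ∖ {86}) = ∅, so x is NOT a limit point.
  x = 87: opens ∋ x are {86, 87, 88, 89, 90}; each meets A ∖ {87}, so x IS a limit point.
  x = 88: open {88} ∋ x has {88} ∩ (A ∖ {88}) = ∅, so x is NOT a limit point.
  x = 89: opens ∋ x are {86, 89}, {86, 88, 89}, {86, 88, 89, 90}, {86, 87, 88, 89, 90}; each meets A ∖ {89}, so x IS a limit point.
  x = 90: open {88, 90} ∋ x has {88, 90} ∩ (A ∖ {90}) = ∅, so x is NOT a limit point.
Collecting: A' = {87, 89}.


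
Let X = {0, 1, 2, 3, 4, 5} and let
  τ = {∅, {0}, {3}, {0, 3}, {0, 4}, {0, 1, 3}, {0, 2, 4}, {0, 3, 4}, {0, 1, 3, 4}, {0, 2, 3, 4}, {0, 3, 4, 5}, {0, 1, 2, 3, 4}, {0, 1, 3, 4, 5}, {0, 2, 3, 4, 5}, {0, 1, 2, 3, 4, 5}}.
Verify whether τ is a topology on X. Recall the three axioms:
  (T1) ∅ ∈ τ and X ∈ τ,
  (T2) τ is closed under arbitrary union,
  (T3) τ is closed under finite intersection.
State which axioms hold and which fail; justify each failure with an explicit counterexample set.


τ IS a topology on X.

Axiom (T1): ∅ ∈ τ? Yes; X ∈ τ? Yes.
Axiom (T2/T3): check pairwise unions and intersections of members of τ.
All pairwise intersections and unions checked — each lies in τ. Therefore τ satisfies (T1), (T2), (T3): it IS a topology on X.


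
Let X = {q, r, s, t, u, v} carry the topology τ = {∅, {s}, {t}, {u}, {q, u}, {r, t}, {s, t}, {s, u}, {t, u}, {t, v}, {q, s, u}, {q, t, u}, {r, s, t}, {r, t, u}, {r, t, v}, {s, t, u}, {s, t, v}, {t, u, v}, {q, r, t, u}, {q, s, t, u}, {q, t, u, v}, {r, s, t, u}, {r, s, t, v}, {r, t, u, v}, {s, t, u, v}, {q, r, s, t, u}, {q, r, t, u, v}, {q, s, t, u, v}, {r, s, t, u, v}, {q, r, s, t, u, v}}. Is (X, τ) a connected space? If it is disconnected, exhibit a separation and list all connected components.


(X, τ) is disconnected; components = [{s}, {q, u}, {r, t, v}].

Find clopen sets (U ∈ τ with X ∖ U ∈ τ):
  U = ∅, X ∖ U = {q, r, s, t, u, v} — both open, so U is clopen.
  U = {s}, X ∖ U = {q, r, t, u, v} — both open, so U is clopen.
  U = {q, u}, X ∖ U = {r, s, t, v} — both open, so U is clopen.
  U = {q, s, u}, X ∖ U = {r, t, v} — both open, so U is clopen.
  U = {r, t, v}, X ∖ U = {q, s, u} — both open, so U is clopen.
  U = {r, s, t, v}, X ∖ U = {q, u} — both open, so U is clopen.
  U = {q, r, t, u, v}, X ∖ U = {s} — both open, so U is clopen.
  U = {q, r, s, t, u, v}, X ∖ U = ∅ — both open, so U is clopen.
Nontrivial clopen(s) exist: e.g. {r, s, t, v}. So (X, τ) is disconnected.
Compute connected components by grouping points that agree on all clopens:
  component: {s}
  component: {q, u}
  component: {r, t, v}


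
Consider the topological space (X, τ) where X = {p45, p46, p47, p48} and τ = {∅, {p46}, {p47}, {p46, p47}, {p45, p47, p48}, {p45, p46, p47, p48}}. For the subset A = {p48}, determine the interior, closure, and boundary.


int(A) = ∅, cl(A) = {p45, p48}, ∂A = {p45, p48}.

Closed sets in (X, τ) are complements of opens:
  closed(X, τ) = {∅, {p46}, {p45, p48}, {p45, p46, p48}, {p45, p47, p48}, {p45, p46, p47, p48}}.
int(A) = ⋃ {U ∈ τ : U ⊆ A}. Opens contained in A: ∅.
Taking the union of these: int(A) = ∅.
cl(A) = ⋂ {C closed : A ⊆ C}. Closed sets containing A: {p45, p48}, {p45, p46, p48}, {p45, p47, p48}, {p45, p46, p47, p48}.
Intersecting these: cl(A) = {p45, p48}.
∂A = cl(A) ∖ int(A) = {p45, p48} ∖ ∅ = {p45, p48}.


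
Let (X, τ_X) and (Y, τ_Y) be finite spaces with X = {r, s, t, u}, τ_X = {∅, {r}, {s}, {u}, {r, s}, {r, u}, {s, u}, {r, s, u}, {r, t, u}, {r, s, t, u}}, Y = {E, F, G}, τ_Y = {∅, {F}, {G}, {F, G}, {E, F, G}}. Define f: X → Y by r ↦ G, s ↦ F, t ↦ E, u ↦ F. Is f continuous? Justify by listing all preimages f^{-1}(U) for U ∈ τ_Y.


f IS continuous.

Compute f^{-1}(U) for each U ∈ τ_Y:
  U = ∅: f^{-1}(U) = ∅ ∈ τ_X ✓.
  U = {F}: f^{-1}(U) = {s, u} ∈ τ_X ✓.
  U = {G}: f^{-1}(U) = {r} ∈ τ_X ✓.
  U = {F, G}: f^{-1}(U) = {r, s, u} ∈ τ_X ✓.
  U = {E, F, G}: f^{-1}(U) = {r, s, t, u} ∈ τ_X ✓.
Every preimage lies in τ_X, so f IS continuous.


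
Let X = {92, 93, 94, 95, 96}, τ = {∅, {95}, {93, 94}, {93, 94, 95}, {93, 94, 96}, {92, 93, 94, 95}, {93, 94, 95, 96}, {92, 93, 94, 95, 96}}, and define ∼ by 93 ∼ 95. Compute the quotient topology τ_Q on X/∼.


X/∼ = {[92], [93=95], [94], [96]}; |τ_Q| = 5.

Equivalence classes: [92], [93=95], [94], [96].
Quotient map π: X → X/∼ sends 92 ↦ [92], 93 ↦ [93=95], 94 ↦ [94], 95 ↦ [93=95], 96 ↦ [96].
For each subset V ⊆ X/∼, compute π^{-1}(V) ⊆ X and check whether π^{-1}(V) ∈ τ. V is open in τ_Q iff π^{-1}(V) ∈ τ.
  V = {}: π^{-1}(V) = ∅ ∈ τ ✓.
  V = {[92]}: π^{-1}(V) = {92} ∉ τ ✗.
  V = {[93=95]}: π^{-1}(V) = {93, 95} ∉ τ ✗.
  V = {[92], [93=95]}: π^{-1}(V) = {92, 93, 95} ∉ τ ✗.
  V = {[94]}: π^{-1}(V) = {94} ∉ τ ✗.
  V = {[92], [94]}: π^{-1}(V) = {92, 94} ∉ τ ✗.
  V = {[93=95], [94]}: π^{-1}(V) = {93, 94, 95} ∈ τ ✓.
  V = {[92], [93=95], [94]}: π^{-1}(V) = {92, 93, 94, 95} ∈ τ ✓.
  V = {[96]}: π^{-1}(V) = {96} ∉ τ ✗.
  V = {[92], [96]}: π^{-1}(V) = {92, 96} ∉ τ ✗.
  V = {[93=95], [96]}: π^{-1}(V) = {93, 95, 96} ∉ τ ✗.
  V = {[92], [93=95], [96]}: π^{-1}(V) = {92, 93, 95, 96} ∉ τ ✗.
  V = {[94], [96]}: π^{-1}(V) = {94, 96} ∉ τ ✗.
  V = {[92], [94], [96]}: π^{-1}(V) = {92, 94, 96} ∉ τ ✗.
  V = {[93=95], [94], [96]}: π^{-1}(V) = {93, 94, 95, 96} ∈ τ ✓.
  V = {[92], [93=95], [94], [96]}: π^{-1}(V) = {92, 93, 94, 95, 96} ∈ τ ✓.
Open sets in the quotient: τ_Q = {{}, {[93=95], [94]}, {[92], [93=95], [94]}, {[93=95], [94], [96]}, {[92], [93=95], [94], [96]}} (5 elements).


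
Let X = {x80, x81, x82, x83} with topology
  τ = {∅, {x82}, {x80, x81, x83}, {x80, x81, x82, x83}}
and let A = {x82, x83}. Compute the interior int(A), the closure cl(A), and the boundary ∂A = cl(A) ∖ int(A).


int(A) = {x82}, cl(A) = {x80, x81, x82, x83}, ∂A = {x80, x81, x83}.

Closed sets in (X, τ) are complements of opens:
  closed(X, τ) = {∅, {x82}, {x80, x81, x83}, {x80, x81, x82, x83}}.
int(A) = ⋃ {U ∈ τ : U ⊆ A}. Opens contained in A: ∅, {x82}.
Taking the union of these: int(A) = {x82}.
cl(A) = ⋂ {C closed : A ⊆ C}. Closed sets containing A: {x80, x81, x82, x83}.
Intersecting these: cl(A) = {x80, x81, x82, x83}.
∂A = cl(A) ∖ int(A) = {x80, x81, x82, x83} ∖ {x82} = {x80, x81, x83}.


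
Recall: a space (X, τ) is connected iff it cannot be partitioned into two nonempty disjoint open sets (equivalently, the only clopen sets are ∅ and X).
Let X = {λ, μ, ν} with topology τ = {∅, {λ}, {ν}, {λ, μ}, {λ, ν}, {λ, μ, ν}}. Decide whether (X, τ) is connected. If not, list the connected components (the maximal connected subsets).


(X, τ) is disconnected; components = [{ν}, {λ, μ}].

Find clopen sets (U ∈ τ with X ∖ U ∈ τ):
  U = ∅, X ∖ U = {λ, μ, ν} — both open, so U is clopen.
  U = {ν}, X ∖ U = {λ, μ} — both open, so U is clopen.
  U = {λ, μ}, X ∖ U = {ν} — both open, so U is clopen.
  U = {λ, μ, ν}, X ∖ U = ∅ — both open, so U is clopen.
Nontrivial clopen(s) exist: e.g. {ν}. So (X, τ) is disconnected.
Compute connected components by grouping points that agree on all clopens:
  component: {ν}
  component: {λ, μ}


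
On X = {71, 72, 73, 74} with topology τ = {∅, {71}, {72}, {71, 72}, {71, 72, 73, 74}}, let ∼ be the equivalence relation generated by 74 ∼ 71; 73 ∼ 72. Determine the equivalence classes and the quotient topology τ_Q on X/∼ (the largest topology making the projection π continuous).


X/∼ = {[71=74], [72=73]}; |τ_Q| = 2.

Equivalence classes: [71=74], [72=73].
Quotient map π: X → X/∼ sends 71 ↦ [71=74], 72 ↦ [72=73], 73 ↦ [72=73], 74 ↦ [71=74].
For each subset V ⊆ X/∼, compute π^{-1}(V) ⊆ X and check whether π^{-1}(V) ∈ τ. V is open in τ_Q iff π^{-1}(V) ∈ τ.
  V = {}: π^{-1}(V) = ∅ ∈ τ ✓.
  V = {[71=74]}: π^{-1}(V) = {71, 74} ∉ τ ✗.
  V = {[72=73]}: π^{-1}(V) = {72, 73} ∉ τ ✗.
  V = {[71=74], [72=73]}: π^{-1}(V) = {71, 72, 73, 74} ∈ τ ✓.
Open sets in the quotient: τ_Q = {{}, {[71=74], [72=73]}} (2 elements).


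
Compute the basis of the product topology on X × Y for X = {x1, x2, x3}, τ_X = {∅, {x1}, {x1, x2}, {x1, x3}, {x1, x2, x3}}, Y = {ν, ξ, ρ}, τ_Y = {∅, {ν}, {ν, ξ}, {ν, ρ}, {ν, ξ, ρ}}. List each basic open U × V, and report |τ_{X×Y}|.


Basis B = {∅ × ∅, {x1} × {ν}, {x1} × {ν, ξ}, {x1} × {ν, ρ}, {x1, x2} × {ν}, {x1, x3} × {ν}, {x1} × {ν, ξ, ρ}, {x1, x2, x3} × {ν}, {x1, x2} × {ν, ξ}, {x1, x3} × {ν, ξ}, {x1, x2} × {ν, ρ}, {x1, x3} × {ν, ρ}, {x1, x2} × {ν, ξ, ρ}, {x1, x3} × {ν, ξ, ρ}, {x1, x2, x3} × {ν, ξ}, {x1, x2, x3} × {ν, ρ}, {x1, x2, x3} × {ν, ξ, ρ}}; |τ_{X×Y}| = 48.

Enumerate products U × V with U ∈ τ_X, V ∈ τ_Y (deduplicated):
  ∅ × ∅ = {} (∅)
  {x1} × {ν} = {(x1,ν)}
  {x1} × {ν, ξ} = {(x1,ν), (x1,ξ)}
  {x1} × {ν, ρ} = {(x1,ν), (x1,ρ)}
  {x1, x2} × {ν} = {(x1,ν), (x2,ν)}
  {x1, x3} × {ν} = {(x1,ν), (x3,ν)}
  {x1} × {ν, ξ, ρ} = {(x1,ν), (x1,ξ), (x1,ρ)}
  {x1, x2, x3} × {ν} = {(x1,ν), (x2,ν), (x3,ν)}
  {x1, x2} × {ν, ξ} = {(x1,ν), (x1,ξ), (x2,ν), (x2,ξ)}
  {x1, x3} × {ν, ξ} = {(x1,ν), (x1,ξ), (x3,ν), (x3,ξ)}
  {x1, x2} × {ν, ρ} = {(x1,ν), (x1,ρ), (x2,ν), (x2,ρ)}
  {x1, x3} × {ν, ρ} = {(x1,ν), (x1,ρ), (x3,ν), (x3,ρ)}
  {x1, x2} × {ν, ξ, ρ} = {(x1,ν), (x1,ξ), (x1,ρ), (x2,ν), (x2,ξ), (x2,ρ)}
  {x1, x3} × {ν, ξ, ρ} = {(x1,ν), (x1,ξ), (x1,ρ), (x3,ν), (x3,ξ), (x3,ρ)}
  {x1, x2, x3} × {ν, ξ} = {(x1,ν), (x1,ξ), (x2,ν), (x2,ξ), (x3,ν), (x3,ξ)}
  {x1, x2, x3} × {ν, ρ} = {(x1,ν), (x1,ρ), (x2,ν), (x2,ρ), (x3,ν), (x3,ρ)}
  {x1, x2, x3} × {ν, ξ, ρ} = {(x1,ν), (x1,ξ), (x1,ρ), (x2,ν), (x2,ξ), (x2,ρ), (x3,ν), (x3,ξ), (x3,ρ)}
These 17 distinct sets form the basis B.
Close under arbitrary unions to get τ_{X×Y}; counting gives |τ_{X×Y}| = 48.


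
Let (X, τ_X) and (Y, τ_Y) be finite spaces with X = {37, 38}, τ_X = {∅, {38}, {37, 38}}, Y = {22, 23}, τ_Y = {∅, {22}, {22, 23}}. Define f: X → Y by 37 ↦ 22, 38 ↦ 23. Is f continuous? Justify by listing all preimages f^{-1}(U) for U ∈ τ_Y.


f is NOT continuous.

Compute f^{-1}(U) for each U ∈ τ_Y:
  U = ∅: f^{-1}(U) = ∅ ∈ τ_X ✓.
  U = {22}: f^{-1}(U) = {37} ∉ τ_X ✗.
  U = {22, 23}: f^{-1}(U) = {37, 38} ∈ τ_X ✓.
Found U = {22} with f^{-1}(U) = {37} not in τ_X. Therefore f is NOT continuous.


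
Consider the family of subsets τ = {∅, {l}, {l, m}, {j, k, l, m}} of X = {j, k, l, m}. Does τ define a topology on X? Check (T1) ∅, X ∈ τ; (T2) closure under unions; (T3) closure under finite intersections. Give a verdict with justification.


τ IS a topology on X.

Axiom (T1): ∅ ∈ τ? Yes; X ∈ τ? Yes.
Axiom (T2/T3): check pairwise unions and intersections of members of τ.
All pairwise intersections and unions checked — each lies in τ. Therefore τ satisfies (T1), (T2), (T3): it IS a topology on X.


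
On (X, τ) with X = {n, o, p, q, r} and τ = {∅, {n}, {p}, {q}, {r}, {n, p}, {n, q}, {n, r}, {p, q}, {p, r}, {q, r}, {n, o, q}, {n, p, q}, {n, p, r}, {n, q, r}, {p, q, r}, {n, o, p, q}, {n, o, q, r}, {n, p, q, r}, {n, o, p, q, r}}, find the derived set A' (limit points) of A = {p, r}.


A' = ∅

For each x ∈ X, list the open sets U ∈ τ with x ∈ U, then check whether U ∩ (A ∖ {x}) ≠ ∅ for every such U.
  x = n: open {n} ∋ x has {n} ∩ (A ∖ {n}) = ∅, so x is NOT a limit point.
  x = o: open {n, o, q} ∋ x has {n, o, q} ∩ (A ∖ {o}) = ∅, so x is NOT a limit point.
  x = p: open {p} ∋ x has {p} ∩ (A ∖ {p}) = ∅, so x is NOT a limit point.
  x = q: open {q} ∋ x has {q} ∩ (A ∖ {q}) = ∅, so x is NOT a limit point.
  x = r: open {r} ∋ x has {r} ∩ (A ∖ {r}) = ∅, so x is NOT a limit point.
Collecting: A' = ∅.


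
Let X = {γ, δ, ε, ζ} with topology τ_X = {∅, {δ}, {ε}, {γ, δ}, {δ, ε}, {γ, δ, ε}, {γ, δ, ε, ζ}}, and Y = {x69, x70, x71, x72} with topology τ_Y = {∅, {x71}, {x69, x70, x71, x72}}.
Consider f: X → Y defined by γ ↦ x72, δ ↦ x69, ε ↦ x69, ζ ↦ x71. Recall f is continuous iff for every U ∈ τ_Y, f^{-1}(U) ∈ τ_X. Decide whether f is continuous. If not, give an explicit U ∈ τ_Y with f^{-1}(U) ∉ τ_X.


f is NOT continuous.

Compute f^{-1}(U) for each U ∈ τ_Y:
  U = ∅: f^{-1}(U) = ∅ ∈ τ_X ✓.
  U = {x71}: f^{-1}(U) = {ζ} ∉ τ_X ✗.
  U = {x69, x70, x71, x72}: f^{-1}(U) = {γ, δ, ε, ζ} ∈ τ_X ✓.
Found U = {x71} with f^{-1}(U) = {ζ} not in τ_X. Therefore f is NOT continuous.


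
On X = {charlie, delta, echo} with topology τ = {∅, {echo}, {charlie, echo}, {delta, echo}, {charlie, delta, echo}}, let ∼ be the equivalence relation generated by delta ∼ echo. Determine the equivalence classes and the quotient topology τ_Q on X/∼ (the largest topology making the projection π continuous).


X/∼ = {[charlie], [delta=echo]}; |τ_Q| = 3.

Equivalence classes: [charlie], [delta=echo].
Quotient map π: X → X/∼ sends charlie ↦ [charlie], delta ↦ [delta=echo], echo ↦ [delta=echo].
For each subset V ⊆ X/∼, compute π^{-1}(V) ⊆ X and check whether π^{-1}(V) ∈ τ. V is open in τ_Q iff π^{-1}(V) ∈ τ.
  V = {}: π^{-1}(V) = ∅ ∈ τ ✓.
  V = {[charlie]}: π^{-1}(V) = {charlie} ∉ τ ✗.
  V = {[delta=echo]}: π^{-1}(V) = {delta, echo} ∈ τ ✓.
  V = {[charlie], [delta=echo]}: π^{-1}(V) = {charlie, delta, echo} ∈ τ ✓.
Open sets in the quotient: τ_Q = {{}, {[delta=echo]}, {[charlie], [delta=echo]}} (3 elements).


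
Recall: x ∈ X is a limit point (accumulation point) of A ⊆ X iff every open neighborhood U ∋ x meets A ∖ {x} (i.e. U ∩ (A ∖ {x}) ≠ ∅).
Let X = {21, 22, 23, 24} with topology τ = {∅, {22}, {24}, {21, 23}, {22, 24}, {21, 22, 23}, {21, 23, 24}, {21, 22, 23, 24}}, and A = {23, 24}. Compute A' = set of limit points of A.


A' = {21}

For each x ∈ X, list the open sets U ∈ τ with x ∈ U, then check whether U ∩ (A ∖ {x}) ≠ ∅ for every such U.
  x = 21: opens ∋ x are {21, 23}, {21, 22, 23}, {21, 23, 24}, {21, 22, 23, 24}; each meets A ∖ {21}, so x IS a limit point.
  x = 22: open {22} ∋ x has {22} ∩ (A ∖ {22}) = ∅, so x is NOT a limit point.
  x = 23: open {21, 23} ∋ x has {21, 23} ∩ (A ∖ {23}) = ∅, so x is NOT a limit point.
  x = 24: open {24} ∋ x has {24} ∩ (A ∖ {24}) = ∅, so x is NOT a limit point.
Collecting: A' = {21}.


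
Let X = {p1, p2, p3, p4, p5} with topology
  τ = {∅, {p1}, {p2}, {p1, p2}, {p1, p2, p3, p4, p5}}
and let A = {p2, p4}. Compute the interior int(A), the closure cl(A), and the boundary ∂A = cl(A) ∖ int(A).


int(A) = {p2}, cl(A) = {p2, p3, p4, p5}, ∂A = {p3, p4, p5}.

Closed sets in (X, τ) are complements of opens:
  closed(X, τ) = {∅, {p3, p4, p5}, {p1, p3, p4, p5}, {p2, p3, p4, p5}, {p1, p2, p3, p4, p5}}.
int(A) = ⋃ {U ∈ τ : U ⊆ A}. Opens contained in A: ∅, {p2}.
Taking the union of these: int(A) = {p2}.
cl(A) = ⋂ {C closed : A ⊆ C}. Closed sets containing A: {p2, p3, p4, p5}, {p1, p2, p3, p4, p5}.
Intersecting these: cl(A) = {p2, p3, p4, p5}.
∂A = cl(A) ∖ int(A) = {p2, p3, p4, p5} ∖ {p2} = {p3, p4, p5}.


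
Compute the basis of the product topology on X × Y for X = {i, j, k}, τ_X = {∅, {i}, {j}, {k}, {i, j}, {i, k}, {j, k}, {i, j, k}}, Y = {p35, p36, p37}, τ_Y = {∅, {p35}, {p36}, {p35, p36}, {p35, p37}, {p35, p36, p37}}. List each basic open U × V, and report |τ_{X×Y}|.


Basis B = {∅ × ∅, {i} × {p35}, {i} × {p36}, {j} × {p35}, {j} × {p36}, {k} × {p35}, {k} × {p36}, {i} × {p35, p36}, {i} × {p35, p37}, {i, j} × {p35}, {i, k} × {p35}, {i, j} × {p36}, {i, k} × {p36}, {j} × {p35, p36}, {j} × {p35, p37}, {j, k} × {p35}, {j, k} × {p36}, {k} × {p35, p36}, {k} × {p35, p37}, {i} × {p35, p36, p37}, {i, j, k} × {p35}, {i, j, k} × {p36}, {j} × {p35, p36, p37}, {k} × {p35, p36, p37}, {i, j} × {p35, p36}, {i, k} × {p35, p36}, {i, j} × {p35, p37}, {i, k} × {p35, p37}, {j, k} × {p35, p36}, {j, k} × {p35, p37}, {i, j} × {p35, p36, p37}, {i, k} × {p35, p36, p37}, {i, j, k} × {p35, p36}, {i, j, k} × {p35, p37}, {j, k} × {p35, p36, p37}, {i, j, k} × {p35, p36, p37}}; |τ_{X×Y}| = 216.

Enumerate products U × V with U ∈ τ_X, V ∈ τ_Y (deduplicated):
  ∅ × ∅ = {} (∅)
  {i} × {p35} = {(i,p35)}
  {i} × {p36} = {(i,p36)}
  {j} × {p35} = {(j,p35)}
  {j} × {p36} = {(j,p36)}
  {k} × {p35} = {(k,p35)}
  {k} × {p36} = {(k,p36)}
  {i} × {p35, p36} = {(i,p35), (i,p36)}
  {i} × {p35, p37} = {(i,p35), (i,p37)}
  {i, j} × {p35} = {(i,p35), (j,p35)}
  {i, k} × {p35} = {(i,p35), (k,p35)}
  {i, j} × {p36} = {(i,p36), (j,p36)}
  {i, k} × {p36} = {(i,p36), (k,p36)}
  {j} × {p35, p36} = {(j,p35), (j,p36)}
  {j} × {p35, p37} = {(j,p35), (j,p37)}
  {j, k} × {p35} = {(j,p35), (k,p35)}
  {j, k} × {p36} = {(j,p36), (k,p36)}
  {k} × {p35, p36} = {(k,p35), (k,p36)}
  {k} × {p35, p37} = {(k,p35), (k,p37)}
  {i} × {p35, p36, p37} = {(i,p35), (i,p36), (i,p37)}
  {i, j, k} × {p35} = {(i,p35), (j,p35), (k,p35)}
  {i, j, k} × {p36} = {(i,p36), (j,p36), (k,p36)}
  {j} × {p35, p36, p37} = {(j,p35), (j,p36), (j,p37)}
  {k} × {p35, p36, p37} = {(k,p35), (k,p36), (k,p37)}
  {i, j} × {p35, p36} = {(i,p35), (i,p36), (j,p35), (j,p36)}
  {i, k} × {p35, p36} = {(i,p35), (i,p36), (k,p35), (k,p36)}
  {i, j} × {p35, p37} = {(i,p35), (i,p37), (j,p35), (j,p37)}
  {i, k} × {p35, p37} = {(i,p35), (i,p37), (k,p35), (k,p37)}
  {j, k} × {p35, p36} = {(j,p35), (j,p36), (k,p35), (k,p36)}
  {j, k} × {p35, p37} = {(j,p35), (j,p37), (k,p35), (k,p37)}
  {i, j} × {p35, p36, p37} = {(i,p35), (i,p36), (i,p37), (j,p35), (j,p36), (j,p37)}
  {i, k} × {p35, p36, p37} = {(i,p35), (i,p36), (i,p37), (k,p35), (k,p36), (k,p37)}
  {i, j, k} × {p35, p36} = {(i,p35), (i,p36), (j,p35), (j,p36), (k,p35), (k,p36)}
  {i, j, k} × {p35, p37} = {(i,p35), (i,p37), (j,p35), (j,p37), (k,p35), (k,p37)}
  {j, k} × {p35, p36, p37} = {(j,p35), (j,p36), (j,p37), (k,p35), (k,p36), (k,p37)}
  {i, j, k} × {p35, p36, p37} = {(i,p35), (i,p36), (i,p37), (j,p35), (j,p36), (j,p37), (k,p35), (k,p36), (k,p37)}
These 36 distinct sets form the basis B.
Close under arbitrary unions to get τ_{X×Y}; counting gives |τ_{X×Y}| = 216.


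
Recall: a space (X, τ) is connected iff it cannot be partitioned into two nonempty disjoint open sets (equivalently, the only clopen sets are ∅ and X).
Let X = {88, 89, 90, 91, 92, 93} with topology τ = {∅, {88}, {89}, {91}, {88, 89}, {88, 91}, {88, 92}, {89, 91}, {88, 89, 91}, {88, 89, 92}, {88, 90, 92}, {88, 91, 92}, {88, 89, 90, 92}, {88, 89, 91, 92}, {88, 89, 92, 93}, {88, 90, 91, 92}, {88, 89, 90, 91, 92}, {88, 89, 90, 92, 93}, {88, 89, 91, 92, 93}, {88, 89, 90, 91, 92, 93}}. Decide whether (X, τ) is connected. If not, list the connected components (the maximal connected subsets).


(X, τ) is disconnected; components = [{91}, {88, 89, 90, 92, 93}].

Find clopen sets (U ∈ τ with X ∖ U ∈ τ):
  U = ∅, X ∖ U = {88, 89, 90, 91, 92, 93} — both open, so U is clopen.
  U = {91}, X ∖ U = {88, 89, 90, 92, 93} — both open, so U is clopen.
  U = {88, 89, 90, 92, 93}, X ∖ U = {91} — both open, so U is clopen.
  U = {88, 89, 90, 91, 92, 93}, X ∖ U = ∅ — both open, so U is clopen.
Nontrivial clopen(s) exist: e.g. {91}. So (X, τ) is disconnected.
Compute connected components by grouping points that agree on all clopens:
  component: {91}
  component: {88, 89, 90, 92, 93}


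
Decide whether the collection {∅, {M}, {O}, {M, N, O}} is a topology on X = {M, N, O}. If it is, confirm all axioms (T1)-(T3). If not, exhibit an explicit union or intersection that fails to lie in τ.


τ is NOT a topology on X.

Axiom (T1): ∅ ∈ τ? Yes; X ∈ τ? Yes.
Axiom (T2/T3): check pairwise unions and intersections of members of τ.
Counterexample for (T2): {M} ∪ {O} = {M, O} ∉ τ. Therefore τ is NOT a topology.


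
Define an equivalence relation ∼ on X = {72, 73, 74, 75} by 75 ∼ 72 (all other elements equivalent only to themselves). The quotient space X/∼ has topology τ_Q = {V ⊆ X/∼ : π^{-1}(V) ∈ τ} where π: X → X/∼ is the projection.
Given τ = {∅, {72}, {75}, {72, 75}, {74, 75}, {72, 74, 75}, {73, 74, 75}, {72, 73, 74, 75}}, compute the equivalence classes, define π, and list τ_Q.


X/∼ = {[72=75], [73], [74]}; |τ_Q| = 4.

Equivalence classes: [72=75], [73], [74].
Quotient map π: X → X/∼ sends 72 ↦ [72=75], 73 ↦ [73], 74 ↦ [74], 75 ↦ [72=75].
For each subset V ⊆ X/∼, compute π^{-1}(V) ⊆ X and check whether π^{-1}(V) ∈ τ. V is open in τ_Q iff π^{-1}(V) ∈ τ.
  V = {}: π^{-1}(V) = ∅ ∈ τ ✓.
  V = {[72=75]}: π^{-1}(V) = {72, 75} ∈ τ ✓.
  V = {[73]}: π^{-1}(V) = {73} ∉ τ ✗.
  V = {[72=75], [73]}: π^{-1}(V) = {72, 73, 75} ∉ τ ✗.
  V = {[74]}: π^{-1}(V) = {74} ∉ τ ✗.
  V = {[72=75], [74]}: π^{-1}(V) = {72, 74, 75} ∈ τ ✓.
  V = {[73], [74]}: π^{-1}(V) = {73, 74} ∉ τ ✗.
  V = {[72=75], [73], [74]}: π^{-1}(V) = {72, 73, 74, 75} ∈ τ ✓.
Open sets in the quotient: τ_Q = {{}, {[72=75]}, {[72=75], [74]}, {[72=75], [73], [74]}} (4 elements).


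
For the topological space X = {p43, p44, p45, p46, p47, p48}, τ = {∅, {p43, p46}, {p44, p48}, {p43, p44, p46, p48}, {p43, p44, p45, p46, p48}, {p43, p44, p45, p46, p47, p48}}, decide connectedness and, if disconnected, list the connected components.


(X, τ) is connected.

Find clopen sets (U ∈ τ with X ∖ U ∈ τ):
  U = ∅, X ∖ U = {p43, p44, p45, p46, p47, p48} — both open, so U is clopen.
  U = {p43, p44, p45, p46, p47, p48}, X ∖ U = ∅ — both open, so U is clopen.
Only trivial clopens (∅ and X) exist, so (X, τ) is connected.
Compute connected components by grouping points that agree on all clopens:
  component: {p43, p44, p45, p46, p47, p48}


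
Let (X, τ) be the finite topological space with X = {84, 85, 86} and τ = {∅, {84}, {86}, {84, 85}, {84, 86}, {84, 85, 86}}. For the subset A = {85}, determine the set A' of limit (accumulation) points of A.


A' = ∅

For each x ∈ X, list the open sets U ∈ τ with x ∈ U, then check whether U ∩ (A ∖ {x}) ≠ ∅ for every such U.
  x = 84: open {84} ∋ x has {84} ∩ (A ∖ {84}) = ∅, so x is NOT a limit point.
  x = 85: open {84, 85} ∋ x has {84, 85} ∩ (A ∖ {85}) = ∅, so x is NOT a limit point.
  x = 86: open {86} ∋ x has {86} ∩ (A ∖ {86}) = ∅, so x is NOT a limit point.
Collecting: A' = ∅.


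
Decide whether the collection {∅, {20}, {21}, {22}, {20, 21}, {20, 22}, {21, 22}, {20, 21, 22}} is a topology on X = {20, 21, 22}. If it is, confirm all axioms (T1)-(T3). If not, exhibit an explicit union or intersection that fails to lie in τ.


τ IS a topology on X.

Axiom (T1): ∅ ∈ τ? Yes; X ∈ τ? Yes.
Axiom (T2/T3): check pairwise unions and intersections of members of τ.
All pairwise intersections and unions checked — each lies in τ. Therefore τ satisfies (T1), (T2), (T3): it IS a topology on X.


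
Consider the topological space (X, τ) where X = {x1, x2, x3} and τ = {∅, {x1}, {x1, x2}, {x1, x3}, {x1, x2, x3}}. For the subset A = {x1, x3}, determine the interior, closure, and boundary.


int(A) = {x1, x3}, cl(A) = {x1, x2, x3}, ∂A = {x2}.

Closed sets in (X, τ) are complements of opens:
  closed(X, τ) = {∅, {x2}, {x3}, {x2, x3}, {x1, x2, x3}}.
int(A) = ⋃ {U ∈ τ : U ⊆ A}. Opens contained in A: ∅, {x1}, {x1, x3}.
Taking the union of these: int(A) = {x1, x3}.
cl(A) = ⋂ {C closed : A ⊆ C}. Closed sets containing A: {x1, x2, x3}.
Intersecting these: cl(A) = {x1, x2, x3}.
∂A = cl(A) ∖ int(A) = {x1, x2, x3} ∖ {x1, x3} = {x2}.


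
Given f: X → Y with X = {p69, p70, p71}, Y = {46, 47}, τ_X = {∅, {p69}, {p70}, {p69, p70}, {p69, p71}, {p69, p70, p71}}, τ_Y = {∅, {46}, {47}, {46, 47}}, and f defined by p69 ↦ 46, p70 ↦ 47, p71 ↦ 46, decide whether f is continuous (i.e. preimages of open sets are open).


f IS continuous.

Compute f^{-1}(U) for each U ∈ τ_Y:
  U = ∅: f^{-1}(U) = ∅ ∈ τ_X ✓.
  U = {46}: f^{-1}(U) = {p69, p71} ∈ τ_X ✓.
  U = {47}: f^{-1}(U) = {p70} ∈ τ_X ✓.
  U = {46, 47}: f^{-1}(U) = {p69, p70, p71} ∈ τ_X ✓.
Every preimage lies in τ_X, so f IS continuous.


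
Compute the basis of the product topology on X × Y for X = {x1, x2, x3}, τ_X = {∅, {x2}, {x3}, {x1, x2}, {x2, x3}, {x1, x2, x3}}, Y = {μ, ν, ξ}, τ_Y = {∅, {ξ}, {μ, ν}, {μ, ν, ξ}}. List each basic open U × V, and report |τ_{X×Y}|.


Basis B = {∅ × ∅, {x2} × {ξ}, {x3} × {ξ}, {x1, x2} × {ξ}, {x2} × {μ, ν}, {x2, x3} × {ξ}, {x3} × {μ, ν}, {x1, x2, x3} × {ξ}, {x2} × {μ, ν, ξ}, {x3} × {μ, ν, ξ}, {x1, x2} × {μ, ν}, {x2, x3} × {μ, ν}, {x1, x2} × {μ, ν, ξ}, {x1, x2, x3} × {μ, ν}, {x2, x3} × {μ, ν, ξ}, {x1, x2, x3} × {μ, ν, ξ}}; |τ_{X×Y}| = 36.

Enumerate products U × V with U ∈ τ_X, V ∈ τ_Y (deduplicated):
  ∅ × ∅ = {} (∅)
  {x2} × {ξ} = {(x2,ξ)}
  {x3} × {ξ} = {(x3,ξ)}
  {x1, x2} × {ξ} = {(x1,ξ), (x2,ξ)}
  {x2} × {μ, ν} = {(x2,μ), (x2,ν)}
  {x2, x3} × {ξ} = {(x2,ξ), (x3,ξ)}
  {x3} × {μ, ν} = {(x3,μ), (x3,ν)}
  {x1, x2, x3} × {ξ} = {(x1,ξ), (x2,ξ), (x3,ξ)}
  {x2} × {μ, ν, ξ} = {(x2,μ), (x2,ν), (x2,ξ)}
  {x3} × {μ, ν, ξ} = {(x3,μ), (x3,ν), (x3,ξ)}
  {x1, x2} × {μ, ν} = {(x1,μ), (x1,ν), (x2,μ), (x2,ν)}
  {x2, x3} × {μ, ν} = {(x2,μ), (x2,ν), (x3,μ), (x3,ν)}
  {x1, x2} × {μ, ν, ξ} = {(x1,μ), (x1,ν), (x1,ξ), (x2,μ), (x2,ν), (x2,ξ)}
  {x1, x2, x3} × {μ, ν} = {(x1,μ), (x1,ν), (x2,μ), (x2,ν), (x3,μ), (x3,ν)}
  {x2, x3} × {μ, ν, ξ} = {(x2,μ), (x2,ν), (x2,ξ), (x3,μ), (x3,ν), (x3,ξ)}
  {x1, x2, x3} × {μ, ν, ξ} = {(x1,μ), (x1,ν), (x1,ξ), (x2,μ), (x2,ν), (x2,ξ), (x3,μ), (x3,ν), (x3,ξ)}
These 16 distinct sets form the basis B.
Close under arbitrary unions to get τ_{X×Y}; counting gives |τ_{X×Y}| = 36.


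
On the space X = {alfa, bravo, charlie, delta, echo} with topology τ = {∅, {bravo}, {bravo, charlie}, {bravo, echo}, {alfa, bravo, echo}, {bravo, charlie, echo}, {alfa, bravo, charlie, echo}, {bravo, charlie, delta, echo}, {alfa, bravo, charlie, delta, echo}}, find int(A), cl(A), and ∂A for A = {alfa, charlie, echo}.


int(A) = ∅, cl(A) = {alfa, charlie, delta, echo}, ∂A = {alfa, charlie, delta, echo}.

Closed sets in (X, τ) are complements of opens:
  closed(X, τ) = {∅, {alfa}, {delta}, {alfa, delta}, {charlie, delta}, {alfa, charlie, delta}, {alfa, delta, echo}, {alfa, charlie, delta, echo}, {alfa, bravo, charlie, delta, echo}}.
int(A) = ⋃ {U ∈ τ : U ⊆ A}. Opens contained in A: ∅.
Taking the union of these: int(A) = ∅.
cl(A) = ⋂ {C closed : A ⊆ C}. Closed sets containing A: {alfa, charlie, delta, echo}, {alfa, bravo, charlie, delta, echo}.
Intersecting these: cl(A) = {alfa, charlie, delta, echo}.
∂A = cl(A) ∖ int(A) = {alfa, charlie, delta, echo} ∖ ∅ = {alfa, charlie, delta, echo}.


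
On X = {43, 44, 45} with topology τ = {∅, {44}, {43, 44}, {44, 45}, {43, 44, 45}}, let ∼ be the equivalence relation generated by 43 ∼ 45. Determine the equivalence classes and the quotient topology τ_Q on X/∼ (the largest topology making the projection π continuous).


X/∼ = {[43=45], [44]}; |τ_Q| = 3.

Equivalence classes: [43=45], [44].
Quotient map π: X → X/∼ sends 43 ↦ [43=45], 44 ↦ [44], 45 ↦ [43=45].
For each subset V ⊆ X/∼, compute π^{-1}(V) ⊆ X and check whether π^{-1}(V) ∈ τ. V is open in τ_Q iff π^{-1}(V) ∈ τ.
  V = {}: π^{-1}(V) = ∅ ∈ τ ✓.
  V = {[43=45]}: π^{-1}(V) = {43, 45} ∉ τ ✗.
  V = {[44]}: π^{-1}(V) = {44} ∈ τ ✓.
  V = {[43=45], [44]}: π^{-1}(V) = {43, 44, 45} ∈ τ ✓.
Open sets in the quotient: τ_Q = {{}, {[44]}, {[43=45], [44]}} (3 elements).


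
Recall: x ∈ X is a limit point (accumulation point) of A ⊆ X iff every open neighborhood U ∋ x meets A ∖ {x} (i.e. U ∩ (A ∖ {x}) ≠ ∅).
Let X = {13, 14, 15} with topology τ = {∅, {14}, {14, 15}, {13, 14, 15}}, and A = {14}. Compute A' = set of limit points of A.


A' = {13, 15}

For each x ∈ X, list the open sets U ∈ τ with x ∈ U, then check whether U ∩ (A ∖ {x}) ≠ ∅ for every such U.
  x = 13: opens ∋ x are {13, 14, 15}; each meets A ∖ {13}, so x IS a limit point.
  x = 14: open {14} ∋ x has {14} ∩ (A ∖ {14}) = ∅, so x is NOT a limit point.
  x = 15: opens ∋ x are {14, 15}, {13, 14, 15}; each meets A ∖ {15}, so x IS a limit point.
Collecting: A' = {13, 15}.


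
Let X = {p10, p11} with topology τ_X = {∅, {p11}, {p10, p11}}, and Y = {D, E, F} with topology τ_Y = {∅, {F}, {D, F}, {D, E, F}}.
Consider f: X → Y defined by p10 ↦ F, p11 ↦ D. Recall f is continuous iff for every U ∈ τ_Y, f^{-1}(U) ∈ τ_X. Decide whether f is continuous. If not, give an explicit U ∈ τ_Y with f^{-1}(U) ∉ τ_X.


f is NOT continuous.

Compute f^{-1}(U) for each U ∈ τ_Y:
  U = ∅: f^{-1}(U) = ∅ ∈ τ_X ✓.
  U = {F}: f^{-1}(U) = {p10} ∉ τ_X ✗.
  U = {D, F}: f^{-1}(U) = {p10, p11} ∈ τ_X ✓.
  U = {D, E, F}: f^{-1}(U) = {p10, p11} ∈ τ_X ✓.
Found U = {F} with f^{-1}(U) = {p10} not in τ_X. Therefore f is NOT continuous.


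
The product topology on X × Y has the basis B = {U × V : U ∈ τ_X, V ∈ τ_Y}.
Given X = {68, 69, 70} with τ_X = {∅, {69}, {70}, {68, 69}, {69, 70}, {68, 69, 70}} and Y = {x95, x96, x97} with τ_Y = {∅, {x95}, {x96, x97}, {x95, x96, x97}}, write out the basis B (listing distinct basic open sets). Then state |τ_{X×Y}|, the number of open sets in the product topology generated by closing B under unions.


Basis B = {∅ × ∅, {69} × {x95}, {70} × {x95}, {68, 69} × {x95}, {69, 70} × {x95}, {69} × {x96, x97}, {70} × {x96, x97}, {68, 69, 70} × {x95}, {69} × {x95, x96, x97}, {70} × {x95, x96, x97}, {68, 69} × {x96, x97}, {69, 70} × {x96, x97}, {68, 69} × {x95, x96, x97}, {68, 69, 70} × {x96, x97}, {69, 70} × {x95, x96, x97}, {68, 69, 70} × {x95, x96, x97}}; |τ_{X×Y}| = 36.

Enumerate products U × V with U ∈ τ_X, V ∈ τ_Y (deduplicated):
  ∅ × ∅ = {} (∅)
  {69} × {x95} = {(69,x95)}
  {70} × {x95} = {(70,x95)}
  {68, 69} × {x95} = {(68,x95), (69,x95)}
  {69, 70} × {x95} = {(69,x95), (70,x95)}
  {69} × {x96, x97} = {(69,x96), (69,x97)}
  {70} × {x96, x97} = {(70,x96), (70,x97)}
  {68, 69, 70} × {x95} = {(68,x95), (69,x95), (70,x95)}
  {69} × {x95, x96, x97} = {(69,x95), (69,x96), (69,x97)}
  {70} × {x95, x96, x97} = {(70,x95), (70,x96), (70,x97)}
  {68, 69} × {x96, x97} = {(68,x96), (68,x97), (69,x96), (69,x97)}
  {69, 70} × {x96, x97} = {(69,x96), (69,x97), (70,x96), (70,x97)}
  {68, 69} × {x95, x96, x97} = {(68,x95), (68,x96), (68,x97), (69,x95), (69,x96), (69,x97)}
  {68, 69, 70} × {x96, x97} = {(68,x96), (68,x97), (69,x96), (69,x97), (70,x96), (70,x97)}
  {69, 70} × {x95, x96, x97} = {(69,x95), (69,x96), (69,x97), (70,x95), (70,x96), (70,x97)}
  {68, 69, 70} × {x95, x96, x97} = {(68,x95), (68,x96), (68,x97), (69,x95), (69,x96), (69,x97), (70,x95), (70,x96), (70,x97)}
These 16 distinct sets form the basis B.
Close under arbitrary unions to get τ_{X×Y}; counting gives |τ_{X×Y}| = 36.


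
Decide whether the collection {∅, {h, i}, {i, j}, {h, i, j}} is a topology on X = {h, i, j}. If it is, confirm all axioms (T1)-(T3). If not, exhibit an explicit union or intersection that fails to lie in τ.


τ is NOT a topology on X.

Axiom (T1): ∅ ∈ τ? Yes; X ∈ τ? Yes.
Axiom (T2/T3): check pairwise unions and intersections of members of τ.
Counterexample for (T3): {h, i} ∩ {i, j} = {i} ∉ τ. Therefore τ is NOT a topology.


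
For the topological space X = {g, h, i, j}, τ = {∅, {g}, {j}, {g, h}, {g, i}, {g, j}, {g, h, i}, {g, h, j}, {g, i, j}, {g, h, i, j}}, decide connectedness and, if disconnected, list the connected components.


(X, τ) is disconnected; components = [{j}, {g, h, i}].

Find clopen sets (U ∈ τ with X ∖ U ∈ τ):
  U = ∅, X ∖ U = {g, h, i, j} — both open, so U is clopen.
  U = {j}, X ∖ U = {g, h, i} — both open, so U is clopen.
  U = {g, h, i}, X ∖ U = {j} — both open, so U is clopen.
  U = {g, h, i, j}, X ∖ U = ∅ — both open, so U is clopen.
Nontrivial clopen(s) exist: e.g. {g, h, i}. So (X, τ) is disconnected.
Compute connected components by grouping points that agree on all clopens:
  component: {j}
  component: {g, h, i}


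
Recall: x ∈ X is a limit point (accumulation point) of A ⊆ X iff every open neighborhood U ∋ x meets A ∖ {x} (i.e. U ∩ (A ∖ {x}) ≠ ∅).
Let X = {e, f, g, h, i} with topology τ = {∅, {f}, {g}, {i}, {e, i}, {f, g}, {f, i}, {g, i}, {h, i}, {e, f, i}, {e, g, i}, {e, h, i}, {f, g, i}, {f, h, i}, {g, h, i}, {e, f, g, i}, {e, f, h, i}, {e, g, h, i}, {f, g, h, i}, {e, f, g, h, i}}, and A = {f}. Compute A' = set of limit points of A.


A' = ∅

For each x ∈ X, list the open sets U ∈ τ with x ∈ U, then check whether U ∩ (A ∖ {x}) ≠ ∅ for every such U.
  x = e: open {e, i} ∋ x has {e, i} ∩ (A ∖ {e}) = ∅, so x is NOT a limit point.
  x = f: open {f} ∋ x has {f} ∩ (A ∖ {f}) = ∅, so x is NOT a limit point.
  x = g: open {g} ∋ x has {g} ∩ (A ∖ {g}) = ∅, so x is NOT a limit point.
  x = h: open {h, i} ∋ x has {h, i} ∩ (A ∖ {h}) = ∅, so x is NOT a limit point.
  x = i: open {i} ∋ x has {i} ∩ (A ∖ {i}) = ∅, so x is NOT a limit point.
Collecting: A' = ∅.
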